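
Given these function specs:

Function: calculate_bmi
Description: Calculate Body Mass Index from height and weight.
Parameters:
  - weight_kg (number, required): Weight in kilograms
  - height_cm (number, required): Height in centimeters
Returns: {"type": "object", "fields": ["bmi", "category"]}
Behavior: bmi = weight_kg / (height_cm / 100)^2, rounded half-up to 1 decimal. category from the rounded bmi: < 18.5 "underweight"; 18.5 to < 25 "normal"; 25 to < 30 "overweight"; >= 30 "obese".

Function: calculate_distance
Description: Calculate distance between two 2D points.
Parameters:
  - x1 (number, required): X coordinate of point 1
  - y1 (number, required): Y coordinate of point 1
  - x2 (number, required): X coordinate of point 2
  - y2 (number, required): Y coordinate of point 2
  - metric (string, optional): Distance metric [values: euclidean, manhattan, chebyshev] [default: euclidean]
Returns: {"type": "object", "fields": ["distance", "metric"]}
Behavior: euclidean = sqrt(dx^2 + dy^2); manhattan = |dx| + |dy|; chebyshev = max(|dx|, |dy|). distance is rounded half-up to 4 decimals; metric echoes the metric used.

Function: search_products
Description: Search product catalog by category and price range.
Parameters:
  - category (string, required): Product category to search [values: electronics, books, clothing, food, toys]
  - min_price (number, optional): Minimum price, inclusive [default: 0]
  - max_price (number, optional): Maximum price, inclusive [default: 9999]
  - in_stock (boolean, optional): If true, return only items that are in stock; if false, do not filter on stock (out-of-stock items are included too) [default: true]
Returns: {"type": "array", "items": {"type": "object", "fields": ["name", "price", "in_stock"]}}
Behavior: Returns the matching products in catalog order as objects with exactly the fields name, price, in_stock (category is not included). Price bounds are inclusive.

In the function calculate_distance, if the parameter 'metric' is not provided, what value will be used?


The calculate_distance spec declares:
  - metric (string, optional): Distance metric [values: euclidean, manhattan, chebyshev] [default: euclidean]
Default:
euclidean


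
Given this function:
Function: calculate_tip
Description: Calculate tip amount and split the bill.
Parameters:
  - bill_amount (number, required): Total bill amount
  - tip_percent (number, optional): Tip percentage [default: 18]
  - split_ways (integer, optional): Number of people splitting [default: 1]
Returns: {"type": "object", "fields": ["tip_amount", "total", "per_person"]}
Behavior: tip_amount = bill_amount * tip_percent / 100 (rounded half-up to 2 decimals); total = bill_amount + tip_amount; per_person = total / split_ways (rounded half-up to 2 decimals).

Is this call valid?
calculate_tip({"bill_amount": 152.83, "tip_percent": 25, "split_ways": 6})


Checking all required parameters present and types match... All valid.
Valid


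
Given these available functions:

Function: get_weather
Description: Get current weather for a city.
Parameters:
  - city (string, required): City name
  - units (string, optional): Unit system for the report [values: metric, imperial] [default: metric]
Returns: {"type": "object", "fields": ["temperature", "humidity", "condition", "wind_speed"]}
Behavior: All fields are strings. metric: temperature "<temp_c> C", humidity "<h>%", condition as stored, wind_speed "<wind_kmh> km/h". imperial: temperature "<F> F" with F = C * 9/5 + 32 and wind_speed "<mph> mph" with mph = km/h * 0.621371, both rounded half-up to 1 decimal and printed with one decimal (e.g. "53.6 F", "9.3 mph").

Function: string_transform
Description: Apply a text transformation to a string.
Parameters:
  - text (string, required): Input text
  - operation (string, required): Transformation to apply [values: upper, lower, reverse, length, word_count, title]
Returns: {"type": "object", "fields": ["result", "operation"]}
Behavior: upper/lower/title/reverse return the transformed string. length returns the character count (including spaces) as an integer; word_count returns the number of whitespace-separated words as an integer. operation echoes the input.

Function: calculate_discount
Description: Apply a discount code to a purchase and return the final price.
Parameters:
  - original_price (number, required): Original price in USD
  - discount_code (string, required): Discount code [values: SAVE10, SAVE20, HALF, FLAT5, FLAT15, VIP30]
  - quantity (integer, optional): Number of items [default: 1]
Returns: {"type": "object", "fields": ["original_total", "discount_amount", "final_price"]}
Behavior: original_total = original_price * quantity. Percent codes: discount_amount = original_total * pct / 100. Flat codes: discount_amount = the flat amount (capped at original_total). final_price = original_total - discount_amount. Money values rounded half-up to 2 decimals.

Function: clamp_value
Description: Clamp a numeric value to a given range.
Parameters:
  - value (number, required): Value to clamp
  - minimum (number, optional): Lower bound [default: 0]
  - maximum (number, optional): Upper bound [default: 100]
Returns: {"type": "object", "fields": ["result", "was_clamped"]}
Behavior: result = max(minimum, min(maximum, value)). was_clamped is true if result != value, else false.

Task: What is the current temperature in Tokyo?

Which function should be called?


The task needs a function whose description is: Get current weather for a city.
get_weather


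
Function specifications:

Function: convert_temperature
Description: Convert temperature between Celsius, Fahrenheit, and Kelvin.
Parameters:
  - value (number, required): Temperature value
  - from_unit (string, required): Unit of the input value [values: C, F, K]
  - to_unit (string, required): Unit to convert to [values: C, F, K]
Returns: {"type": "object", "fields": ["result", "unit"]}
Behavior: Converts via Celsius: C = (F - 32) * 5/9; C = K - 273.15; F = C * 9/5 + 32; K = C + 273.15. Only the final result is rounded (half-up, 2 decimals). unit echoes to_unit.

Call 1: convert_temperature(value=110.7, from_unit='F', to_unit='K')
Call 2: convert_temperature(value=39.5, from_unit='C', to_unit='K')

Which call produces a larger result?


Call 1:
  To C: (110.7 - 32) * 5/9 = 43.722222
  To K: 43.722222 + 273.15 = 316.872222
  Round to 2 decimals: 316.87
  -> 316.87 K
Call 2:
  Input already in C: 39.5
  To K: 39.5 + 273.15 = 312.65
  Round to 2 decimals: 312.65
  -> 312.65 K
Call 1 (316.87 K)


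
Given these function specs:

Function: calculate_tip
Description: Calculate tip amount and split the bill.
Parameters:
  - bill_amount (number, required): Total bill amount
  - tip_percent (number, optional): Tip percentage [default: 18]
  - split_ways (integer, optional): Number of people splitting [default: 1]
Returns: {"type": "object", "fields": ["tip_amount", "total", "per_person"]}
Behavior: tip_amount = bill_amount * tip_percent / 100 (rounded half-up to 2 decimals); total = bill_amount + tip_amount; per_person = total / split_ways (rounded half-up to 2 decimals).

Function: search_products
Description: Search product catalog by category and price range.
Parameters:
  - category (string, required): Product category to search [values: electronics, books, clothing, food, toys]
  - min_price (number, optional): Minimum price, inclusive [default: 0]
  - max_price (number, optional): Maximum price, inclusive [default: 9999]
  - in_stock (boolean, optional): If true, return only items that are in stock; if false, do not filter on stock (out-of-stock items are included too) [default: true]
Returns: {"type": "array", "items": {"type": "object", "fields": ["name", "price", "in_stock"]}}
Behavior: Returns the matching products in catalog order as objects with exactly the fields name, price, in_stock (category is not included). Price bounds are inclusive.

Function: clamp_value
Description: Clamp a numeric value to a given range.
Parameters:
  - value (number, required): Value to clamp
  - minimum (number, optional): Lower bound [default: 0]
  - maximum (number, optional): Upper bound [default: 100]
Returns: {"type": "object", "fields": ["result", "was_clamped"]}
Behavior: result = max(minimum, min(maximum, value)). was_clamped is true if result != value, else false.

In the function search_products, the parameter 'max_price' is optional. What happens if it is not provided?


The search_products spec declares:
  - max_price (number, optional): Maximum price, inclusive [default: 9999]
It defaults to 9999


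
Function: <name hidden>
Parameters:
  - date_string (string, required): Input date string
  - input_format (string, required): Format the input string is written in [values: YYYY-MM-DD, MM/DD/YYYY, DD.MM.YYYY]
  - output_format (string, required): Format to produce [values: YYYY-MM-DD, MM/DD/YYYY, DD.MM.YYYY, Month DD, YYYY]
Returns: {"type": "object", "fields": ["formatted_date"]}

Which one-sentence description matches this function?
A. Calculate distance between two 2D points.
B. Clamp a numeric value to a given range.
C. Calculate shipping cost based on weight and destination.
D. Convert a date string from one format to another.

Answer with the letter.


Parameters date_string, input_format, output_format and return ["formatted_date"] fit: Convert a date string from one format to another.
D


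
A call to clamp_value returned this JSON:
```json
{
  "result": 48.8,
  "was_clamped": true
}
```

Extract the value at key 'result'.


48.8


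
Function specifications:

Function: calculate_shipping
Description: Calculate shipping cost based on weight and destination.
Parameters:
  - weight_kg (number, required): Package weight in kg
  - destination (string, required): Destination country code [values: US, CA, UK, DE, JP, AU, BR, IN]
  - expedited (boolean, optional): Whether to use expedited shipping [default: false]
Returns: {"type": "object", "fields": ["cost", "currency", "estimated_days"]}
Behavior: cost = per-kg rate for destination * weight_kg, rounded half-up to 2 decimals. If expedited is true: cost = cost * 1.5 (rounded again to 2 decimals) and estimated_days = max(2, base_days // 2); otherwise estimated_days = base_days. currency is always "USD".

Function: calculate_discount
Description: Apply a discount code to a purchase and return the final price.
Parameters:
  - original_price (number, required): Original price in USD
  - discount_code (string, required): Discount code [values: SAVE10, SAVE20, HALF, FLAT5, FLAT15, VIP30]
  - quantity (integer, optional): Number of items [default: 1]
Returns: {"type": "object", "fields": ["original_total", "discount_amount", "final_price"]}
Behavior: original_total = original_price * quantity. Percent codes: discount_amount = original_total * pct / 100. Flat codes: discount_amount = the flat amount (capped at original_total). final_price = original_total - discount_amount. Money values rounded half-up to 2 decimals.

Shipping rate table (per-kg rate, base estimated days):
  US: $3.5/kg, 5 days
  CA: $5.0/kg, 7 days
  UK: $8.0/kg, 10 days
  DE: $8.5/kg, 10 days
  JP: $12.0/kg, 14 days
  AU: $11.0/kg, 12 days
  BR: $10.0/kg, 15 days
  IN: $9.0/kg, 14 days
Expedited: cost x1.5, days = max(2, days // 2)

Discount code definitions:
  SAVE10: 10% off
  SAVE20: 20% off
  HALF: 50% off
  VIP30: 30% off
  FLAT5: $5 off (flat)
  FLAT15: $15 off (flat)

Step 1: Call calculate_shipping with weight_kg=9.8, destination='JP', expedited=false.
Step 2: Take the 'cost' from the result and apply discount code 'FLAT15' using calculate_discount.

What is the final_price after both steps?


Step 1: calculate_shipping(weight_kg=9.8, destination=JP, expedited=false)
  Rate for JP: $12.0/kg, base 14 days
  cost = 12.0 * 9.8 = 117.6 -> 117.60
  expedited not set/false: estimated_days = 14
  -> cost = 117.60 USD
Step 2: calculate_discount(original_price=117.6, discount_code=FLAT15, quantity=1)
  original_total = 117.6 * 1 = 117.60
  FLAT15 = $15 flat: discount_amount = min(15.00, 117.60) = 15.00
  final_price = 117.60 - 15.00 = 102.60
  -> final_price = 102.60
$102.60


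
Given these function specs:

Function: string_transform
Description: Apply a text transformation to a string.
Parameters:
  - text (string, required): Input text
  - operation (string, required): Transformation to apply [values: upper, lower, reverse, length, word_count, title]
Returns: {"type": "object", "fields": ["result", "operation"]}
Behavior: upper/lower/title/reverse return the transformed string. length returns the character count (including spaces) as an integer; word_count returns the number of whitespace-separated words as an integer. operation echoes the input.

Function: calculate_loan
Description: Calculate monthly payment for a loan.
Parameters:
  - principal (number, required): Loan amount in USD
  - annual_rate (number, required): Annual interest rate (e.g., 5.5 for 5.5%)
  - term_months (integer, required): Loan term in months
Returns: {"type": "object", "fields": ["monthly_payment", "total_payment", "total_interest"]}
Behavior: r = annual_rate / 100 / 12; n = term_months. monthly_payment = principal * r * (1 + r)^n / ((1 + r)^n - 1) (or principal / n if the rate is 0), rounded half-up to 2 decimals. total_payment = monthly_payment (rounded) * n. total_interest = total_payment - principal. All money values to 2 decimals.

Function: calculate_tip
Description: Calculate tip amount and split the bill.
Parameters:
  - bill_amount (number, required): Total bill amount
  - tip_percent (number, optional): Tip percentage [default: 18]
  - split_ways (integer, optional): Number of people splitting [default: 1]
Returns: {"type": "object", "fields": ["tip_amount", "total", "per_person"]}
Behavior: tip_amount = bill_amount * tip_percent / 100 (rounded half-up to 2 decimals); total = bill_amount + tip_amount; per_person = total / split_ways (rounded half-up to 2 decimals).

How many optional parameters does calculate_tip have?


Parameters of calculate_tip: bill_amount (required), tip_percent (optional), split_ways (optional)
Optional count:
2


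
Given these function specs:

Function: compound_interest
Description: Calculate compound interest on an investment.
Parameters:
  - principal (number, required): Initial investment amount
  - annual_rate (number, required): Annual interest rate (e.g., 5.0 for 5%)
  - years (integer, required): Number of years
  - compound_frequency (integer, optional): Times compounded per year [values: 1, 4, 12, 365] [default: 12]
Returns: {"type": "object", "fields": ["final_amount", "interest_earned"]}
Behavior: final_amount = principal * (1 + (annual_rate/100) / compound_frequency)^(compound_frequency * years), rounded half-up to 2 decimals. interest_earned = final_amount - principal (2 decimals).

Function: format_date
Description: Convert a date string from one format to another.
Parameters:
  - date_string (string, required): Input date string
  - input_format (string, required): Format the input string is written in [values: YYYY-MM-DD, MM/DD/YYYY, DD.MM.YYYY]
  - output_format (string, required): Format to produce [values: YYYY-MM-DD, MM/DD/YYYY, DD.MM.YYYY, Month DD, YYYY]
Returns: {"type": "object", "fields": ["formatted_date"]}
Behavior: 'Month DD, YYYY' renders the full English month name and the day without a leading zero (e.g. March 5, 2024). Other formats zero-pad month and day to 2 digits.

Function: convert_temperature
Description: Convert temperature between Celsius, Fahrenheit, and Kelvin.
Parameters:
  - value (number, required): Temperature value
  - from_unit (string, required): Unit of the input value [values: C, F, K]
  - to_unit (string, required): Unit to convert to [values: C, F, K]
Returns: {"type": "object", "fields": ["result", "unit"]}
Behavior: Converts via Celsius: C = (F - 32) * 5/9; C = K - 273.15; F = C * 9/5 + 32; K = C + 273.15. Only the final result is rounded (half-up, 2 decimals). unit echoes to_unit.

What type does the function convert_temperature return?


The convert_temperature spec declares Returns: {"type": "object", "fields": ["result", "unit"]}
Type:
object


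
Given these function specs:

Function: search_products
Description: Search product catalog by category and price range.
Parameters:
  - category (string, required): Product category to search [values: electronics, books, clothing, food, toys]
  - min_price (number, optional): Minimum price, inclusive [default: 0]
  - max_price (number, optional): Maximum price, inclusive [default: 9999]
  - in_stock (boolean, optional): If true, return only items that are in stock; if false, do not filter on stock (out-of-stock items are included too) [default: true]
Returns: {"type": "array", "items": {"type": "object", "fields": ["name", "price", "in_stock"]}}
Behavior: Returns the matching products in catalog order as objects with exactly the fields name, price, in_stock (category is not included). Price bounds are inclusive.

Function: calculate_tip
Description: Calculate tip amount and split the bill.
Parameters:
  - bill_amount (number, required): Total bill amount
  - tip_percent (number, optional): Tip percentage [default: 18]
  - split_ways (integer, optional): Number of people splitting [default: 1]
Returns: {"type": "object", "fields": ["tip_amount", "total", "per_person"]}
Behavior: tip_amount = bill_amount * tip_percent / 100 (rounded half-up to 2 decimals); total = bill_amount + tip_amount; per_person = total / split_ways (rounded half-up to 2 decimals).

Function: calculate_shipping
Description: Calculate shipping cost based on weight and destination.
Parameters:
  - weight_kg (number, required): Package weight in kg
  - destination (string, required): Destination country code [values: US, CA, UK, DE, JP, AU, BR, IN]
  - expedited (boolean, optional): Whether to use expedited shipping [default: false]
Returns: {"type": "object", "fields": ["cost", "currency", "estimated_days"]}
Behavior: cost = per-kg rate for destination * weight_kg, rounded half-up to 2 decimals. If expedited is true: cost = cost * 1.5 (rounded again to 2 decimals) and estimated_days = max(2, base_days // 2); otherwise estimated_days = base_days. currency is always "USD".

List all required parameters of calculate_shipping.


Parameters of calculate_shipping and their required/optional flag:
  weight_kg: required
  destination: required
  expedited: optional
destination, weight_kg


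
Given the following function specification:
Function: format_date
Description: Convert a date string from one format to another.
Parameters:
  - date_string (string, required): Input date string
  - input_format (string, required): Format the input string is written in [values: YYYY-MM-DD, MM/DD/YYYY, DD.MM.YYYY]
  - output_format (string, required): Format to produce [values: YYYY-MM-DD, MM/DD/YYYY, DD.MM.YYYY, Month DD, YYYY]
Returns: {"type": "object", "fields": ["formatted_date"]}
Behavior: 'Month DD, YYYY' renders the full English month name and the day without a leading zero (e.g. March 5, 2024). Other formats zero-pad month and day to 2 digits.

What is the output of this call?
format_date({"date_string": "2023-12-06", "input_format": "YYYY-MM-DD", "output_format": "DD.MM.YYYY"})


Parse '2023-12-06' as YYYY-MM-DD: year=2023, month=12, day=6
Render as DD.MM.YYYY: 06.12.2023
Output:
{"formatted_date": "06.12.2023"}


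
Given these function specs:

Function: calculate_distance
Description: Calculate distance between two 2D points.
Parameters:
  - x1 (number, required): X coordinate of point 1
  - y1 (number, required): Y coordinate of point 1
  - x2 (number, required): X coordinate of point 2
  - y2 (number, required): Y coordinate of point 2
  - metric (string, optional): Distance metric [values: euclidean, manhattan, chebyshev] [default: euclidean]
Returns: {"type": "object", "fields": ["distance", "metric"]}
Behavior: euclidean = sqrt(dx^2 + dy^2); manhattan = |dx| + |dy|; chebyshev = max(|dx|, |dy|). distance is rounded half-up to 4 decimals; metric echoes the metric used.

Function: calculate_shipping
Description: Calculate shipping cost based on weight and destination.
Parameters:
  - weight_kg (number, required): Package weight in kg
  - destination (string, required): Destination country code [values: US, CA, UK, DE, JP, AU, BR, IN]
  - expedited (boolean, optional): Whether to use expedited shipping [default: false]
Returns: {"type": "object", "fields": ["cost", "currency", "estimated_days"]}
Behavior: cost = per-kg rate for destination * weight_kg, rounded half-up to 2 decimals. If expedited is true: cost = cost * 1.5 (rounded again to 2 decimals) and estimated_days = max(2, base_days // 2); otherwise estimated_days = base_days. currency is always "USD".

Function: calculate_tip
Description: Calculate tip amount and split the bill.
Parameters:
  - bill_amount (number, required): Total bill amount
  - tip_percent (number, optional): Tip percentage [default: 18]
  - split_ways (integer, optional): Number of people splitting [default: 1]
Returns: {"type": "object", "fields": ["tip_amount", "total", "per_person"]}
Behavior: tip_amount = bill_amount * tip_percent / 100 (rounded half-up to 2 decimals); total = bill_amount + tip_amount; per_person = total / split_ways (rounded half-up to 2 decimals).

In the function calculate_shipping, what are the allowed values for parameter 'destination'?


The calculate_shipping spec declares:
  - destination (string, required): Destination country code [values: US, CA, UK, DE, JP, AU, BR, IN]
Allowed values:
US, CA, UK, DE, JP, AU, BR, IN


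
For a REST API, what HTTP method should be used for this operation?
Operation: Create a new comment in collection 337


GET = read, POST = create, PUT = update/replace, DELETE = remove
This operation is a create.
POST


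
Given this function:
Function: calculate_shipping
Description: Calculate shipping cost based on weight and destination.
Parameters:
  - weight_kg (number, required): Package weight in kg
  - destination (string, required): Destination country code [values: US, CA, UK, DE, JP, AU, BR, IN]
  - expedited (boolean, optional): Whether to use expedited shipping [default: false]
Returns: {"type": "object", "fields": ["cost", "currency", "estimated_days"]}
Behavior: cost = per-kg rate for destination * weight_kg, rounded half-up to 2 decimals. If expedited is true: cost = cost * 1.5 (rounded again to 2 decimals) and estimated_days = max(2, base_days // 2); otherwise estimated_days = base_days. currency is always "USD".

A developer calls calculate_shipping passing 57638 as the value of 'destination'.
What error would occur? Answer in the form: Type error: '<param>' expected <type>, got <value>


Spec: 'destination' is declared as string; 57638 is an integer.
Type error: 'destination' expected string, got 57638


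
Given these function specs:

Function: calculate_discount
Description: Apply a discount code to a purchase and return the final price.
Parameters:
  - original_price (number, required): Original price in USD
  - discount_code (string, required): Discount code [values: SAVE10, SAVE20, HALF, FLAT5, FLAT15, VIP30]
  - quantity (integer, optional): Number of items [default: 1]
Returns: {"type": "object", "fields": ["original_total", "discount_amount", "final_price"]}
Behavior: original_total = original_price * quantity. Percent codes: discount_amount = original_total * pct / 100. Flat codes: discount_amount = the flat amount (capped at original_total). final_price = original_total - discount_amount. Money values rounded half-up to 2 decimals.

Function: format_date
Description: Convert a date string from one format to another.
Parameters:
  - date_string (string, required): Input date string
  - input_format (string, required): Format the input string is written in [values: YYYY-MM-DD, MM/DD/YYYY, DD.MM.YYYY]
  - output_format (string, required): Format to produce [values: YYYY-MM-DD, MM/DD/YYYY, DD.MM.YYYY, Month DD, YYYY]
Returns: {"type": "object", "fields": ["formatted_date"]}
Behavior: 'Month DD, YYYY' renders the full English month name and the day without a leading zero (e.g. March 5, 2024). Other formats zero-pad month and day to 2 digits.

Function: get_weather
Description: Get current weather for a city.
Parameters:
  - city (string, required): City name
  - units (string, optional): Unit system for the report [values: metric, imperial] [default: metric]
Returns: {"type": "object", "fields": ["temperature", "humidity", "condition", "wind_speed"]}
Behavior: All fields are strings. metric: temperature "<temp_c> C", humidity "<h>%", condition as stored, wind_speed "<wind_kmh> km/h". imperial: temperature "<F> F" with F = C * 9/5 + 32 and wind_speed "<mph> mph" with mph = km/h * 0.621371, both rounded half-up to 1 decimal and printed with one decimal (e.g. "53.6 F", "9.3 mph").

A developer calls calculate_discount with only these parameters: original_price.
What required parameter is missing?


Required parameters: original_price, discount_code
Provided: original_price
Missing: discount_code
discount_code


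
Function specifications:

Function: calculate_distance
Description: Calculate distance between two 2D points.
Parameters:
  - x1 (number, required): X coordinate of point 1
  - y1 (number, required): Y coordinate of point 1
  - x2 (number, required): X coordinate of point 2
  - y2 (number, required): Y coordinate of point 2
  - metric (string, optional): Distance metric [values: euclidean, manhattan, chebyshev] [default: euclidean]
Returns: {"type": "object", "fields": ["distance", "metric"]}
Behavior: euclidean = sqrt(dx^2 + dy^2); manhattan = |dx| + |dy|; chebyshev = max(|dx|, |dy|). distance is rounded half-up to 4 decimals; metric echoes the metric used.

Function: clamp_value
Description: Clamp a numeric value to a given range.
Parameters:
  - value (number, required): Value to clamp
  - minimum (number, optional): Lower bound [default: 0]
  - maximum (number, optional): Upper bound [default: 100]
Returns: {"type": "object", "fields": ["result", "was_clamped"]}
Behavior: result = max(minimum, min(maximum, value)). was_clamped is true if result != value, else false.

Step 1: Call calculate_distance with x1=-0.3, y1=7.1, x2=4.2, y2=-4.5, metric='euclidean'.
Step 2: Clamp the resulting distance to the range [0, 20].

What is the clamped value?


Step 1: calculate_distance (euclidean)
  |dx| = |4.2 - -0.3| = 4.5; |dy| = |-4.5 - 7.1| = 11.6
  euclidean: sqrt(4.5^2 + 11.6^2) = sqrt(154.81) = 12.442267
  Round to 4 decimals: 12.4423
  -> distance = 12.4423
Step 2: clamp_value(value=12.4423, minimum=0, maximum=20)
  result = max(0, min(20, 12.4423)) = max(0, 12.4423) = 12.4423
  was_clamped = (12.4423 != 12.4423) = false
  -> result = 12.4423
12.4423


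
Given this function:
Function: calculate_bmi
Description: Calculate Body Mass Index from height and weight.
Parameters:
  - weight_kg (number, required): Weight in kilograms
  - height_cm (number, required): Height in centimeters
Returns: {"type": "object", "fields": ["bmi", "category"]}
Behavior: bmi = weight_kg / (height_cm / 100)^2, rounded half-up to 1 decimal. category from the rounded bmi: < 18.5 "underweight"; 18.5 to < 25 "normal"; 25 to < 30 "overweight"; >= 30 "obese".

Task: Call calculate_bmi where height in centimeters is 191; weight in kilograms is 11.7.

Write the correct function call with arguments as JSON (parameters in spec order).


Mapping each described value to its parameter name:
  'Height in centimeters' -> height_cm = 191
  'Weight in kilograms' -> weight_kg = 11.7
calculate_bmi({"weight_kg": 11.7, "height_cm": 191})


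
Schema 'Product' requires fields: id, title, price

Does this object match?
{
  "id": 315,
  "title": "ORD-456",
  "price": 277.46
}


Checking required fields... All present.
Valid - all required fields present


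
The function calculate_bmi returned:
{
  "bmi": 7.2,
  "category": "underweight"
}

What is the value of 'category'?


underweight


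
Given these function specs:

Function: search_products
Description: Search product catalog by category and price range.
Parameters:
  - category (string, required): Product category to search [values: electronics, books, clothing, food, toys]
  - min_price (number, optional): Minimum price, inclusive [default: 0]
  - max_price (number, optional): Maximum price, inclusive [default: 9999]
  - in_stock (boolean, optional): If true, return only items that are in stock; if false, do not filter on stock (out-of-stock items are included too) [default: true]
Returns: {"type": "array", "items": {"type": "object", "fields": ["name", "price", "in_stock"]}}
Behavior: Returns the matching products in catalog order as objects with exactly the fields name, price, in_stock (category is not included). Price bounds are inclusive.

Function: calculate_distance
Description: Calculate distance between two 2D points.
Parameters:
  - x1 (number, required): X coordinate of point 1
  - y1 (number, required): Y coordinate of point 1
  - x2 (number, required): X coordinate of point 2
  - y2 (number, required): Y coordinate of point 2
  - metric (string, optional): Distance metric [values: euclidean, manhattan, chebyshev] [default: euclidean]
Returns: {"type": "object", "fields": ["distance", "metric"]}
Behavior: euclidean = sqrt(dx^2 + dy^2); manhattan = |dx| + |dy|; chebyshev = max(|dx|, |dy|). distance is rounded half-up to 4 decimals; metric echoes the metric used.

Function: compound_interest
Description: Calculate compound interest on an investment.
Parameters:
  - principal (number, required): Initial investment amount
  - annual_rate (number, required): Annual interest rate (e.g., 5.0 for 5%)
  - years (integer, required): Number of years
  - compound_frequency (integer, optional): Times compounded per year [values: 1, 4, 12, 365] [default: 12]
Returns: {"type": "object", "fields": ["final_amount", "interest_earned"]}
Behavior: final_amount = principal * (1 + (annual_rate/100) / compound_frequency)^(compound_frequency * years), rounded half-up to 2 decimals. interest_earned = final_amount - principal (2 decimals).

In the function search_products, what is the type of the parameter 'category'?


The search_products spec declares:
  - category (string, required): Product category to search [values: electronics, books, clothing, food, toys]
Type:
string


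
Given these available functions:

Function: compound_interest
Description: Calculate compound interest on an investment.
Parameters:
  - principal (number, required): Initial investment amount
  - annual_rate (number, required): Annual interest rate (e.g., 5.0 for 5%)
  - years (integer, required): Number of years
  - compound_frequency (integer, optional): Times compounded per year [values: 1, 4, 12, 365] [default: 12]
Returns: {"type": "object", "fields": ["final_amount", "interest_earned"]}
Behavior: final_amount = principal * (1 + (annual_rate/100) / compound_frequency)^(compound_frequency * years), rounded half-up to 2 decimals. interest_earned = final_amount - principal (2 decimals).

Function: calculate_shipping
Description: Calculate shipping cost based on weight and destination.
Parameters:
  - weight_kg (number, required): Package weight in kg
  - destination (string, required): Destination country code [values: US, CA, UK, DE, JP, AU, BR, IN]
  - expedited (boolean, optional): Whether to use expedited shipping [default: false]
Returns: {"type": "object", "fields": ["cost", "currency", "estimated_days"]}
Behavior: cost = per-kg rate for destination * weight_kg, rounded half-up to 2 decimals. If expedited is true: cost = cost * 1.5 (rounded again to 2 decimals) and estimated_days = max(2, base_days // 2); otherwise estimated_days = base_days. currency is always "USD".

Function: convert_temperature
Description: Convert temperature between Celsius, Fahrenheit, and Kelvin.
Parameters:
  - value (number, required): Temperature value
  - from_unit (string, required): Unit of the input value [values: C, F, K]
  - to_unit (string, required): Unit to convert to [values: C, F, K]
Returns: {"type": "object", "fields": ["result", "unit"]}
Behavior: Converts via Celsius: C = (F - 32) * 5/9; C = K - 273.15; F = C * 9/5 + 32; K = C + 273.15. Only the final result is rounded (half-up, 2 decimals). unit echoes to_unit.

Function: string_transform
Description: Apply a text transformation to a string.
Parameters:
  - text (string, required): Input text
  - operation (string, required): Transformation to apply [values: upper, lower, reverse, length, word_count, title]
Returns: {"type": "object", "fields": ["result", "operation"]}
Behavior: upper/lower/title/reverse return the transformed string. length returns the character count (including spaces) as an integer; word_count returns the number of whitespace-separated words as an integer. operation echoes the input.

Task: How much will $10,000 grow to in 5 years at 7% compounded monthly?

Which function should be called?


The task needs a function whose description is: Calculate compound interest on an investment.
compound_interest


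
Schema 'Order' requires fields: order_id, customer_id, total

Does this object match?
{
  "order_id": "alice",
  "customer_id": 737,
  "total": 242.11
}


Checking required fields... All present.
Valid - all required fields present


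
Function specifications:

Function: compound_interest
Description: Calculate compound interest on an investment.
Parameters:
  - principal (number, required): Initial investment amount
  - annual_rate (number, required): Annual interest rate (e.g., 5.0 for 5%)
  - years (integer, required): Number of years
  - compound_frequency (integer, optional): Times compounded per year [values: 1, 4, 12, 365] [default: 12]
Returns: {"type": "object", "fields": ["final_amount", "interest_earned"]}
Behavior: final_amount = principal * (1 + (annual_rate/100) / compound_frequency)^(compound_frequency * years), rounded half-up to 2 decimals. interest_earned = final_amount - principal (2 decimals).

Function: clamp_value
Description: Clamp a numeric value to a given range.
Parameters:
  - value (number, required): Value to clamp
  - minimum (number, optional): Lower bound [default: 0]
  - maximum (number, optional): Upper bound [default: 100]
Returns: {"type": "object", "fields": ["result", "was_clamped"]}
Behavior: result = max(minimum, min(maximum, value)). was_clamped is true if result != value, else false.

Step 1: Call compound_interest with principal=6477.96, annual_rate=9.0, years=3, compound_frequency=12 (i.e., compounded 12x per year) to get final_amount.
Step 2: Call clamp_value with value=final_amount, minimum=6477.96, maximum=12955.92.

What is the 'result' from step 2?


Step 1: compound_interest
  rate per period = 9.0/100/12 = 0.0075 (keep full precision); periods = 12 * 3 = 36
  (1 + 0.0075)^36 = 1.30864537
  final_amount = 6477.96 * 1.30864537 = 8477.352367 -> 8477.35
  interest_earned = 8477.35 - 6477.96 = 1999.39
  -> final_amount = 8477.35
Step 2: clamp_value(value=8477.35, minimum=6477.96, maximum=12955.92)
  result = max(6477.96, min(12955.92, 8477.35)) = max(6477.96, 8477.35) = 8477.35
  was_clamped = (8477.35 != 8477.35) = false
  -> result = 8477.35
8477.35


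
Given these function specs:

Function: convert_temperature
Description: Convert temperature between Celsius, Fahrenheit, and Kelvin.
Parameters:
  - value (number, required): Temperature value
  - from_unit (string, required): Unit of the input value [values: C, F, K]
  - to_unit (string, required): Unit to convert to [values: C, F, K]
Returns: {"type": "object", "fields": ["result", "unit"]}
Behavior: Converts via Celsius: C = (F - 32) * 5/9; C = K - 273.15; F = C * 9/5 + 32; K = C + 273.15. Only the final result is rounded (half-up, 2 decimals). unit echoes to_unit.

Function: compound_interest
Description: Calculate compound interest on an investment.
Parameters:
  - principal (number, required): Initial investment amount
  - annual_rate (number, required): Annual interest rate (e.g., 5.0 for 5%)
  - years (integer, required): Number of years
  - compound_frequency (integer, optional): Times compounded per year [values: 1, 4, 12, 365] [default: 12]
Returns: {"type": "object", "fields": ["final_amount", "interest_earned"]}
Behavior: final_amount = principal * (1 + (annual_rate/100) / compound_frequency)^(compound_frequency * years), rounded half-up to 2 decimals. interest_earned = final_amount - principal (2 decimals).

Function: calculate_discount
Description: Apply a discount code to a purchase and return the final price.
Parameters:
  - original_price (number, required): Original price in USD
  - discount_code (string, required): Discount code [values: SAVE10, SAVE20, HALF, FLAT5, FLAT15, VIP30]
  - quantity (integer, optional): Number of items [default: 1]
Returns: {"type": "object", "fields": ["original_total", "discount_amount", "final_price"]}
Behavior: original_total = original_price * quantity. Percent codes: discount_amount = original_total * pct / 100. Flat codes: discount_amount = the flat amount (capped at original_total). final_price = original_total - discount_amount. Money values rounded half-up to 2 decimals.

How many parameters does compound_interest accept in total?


Parameters of compound_interest: principal (required), annual_rate (required), years (required), compound_frequency (optional)
Total:
4


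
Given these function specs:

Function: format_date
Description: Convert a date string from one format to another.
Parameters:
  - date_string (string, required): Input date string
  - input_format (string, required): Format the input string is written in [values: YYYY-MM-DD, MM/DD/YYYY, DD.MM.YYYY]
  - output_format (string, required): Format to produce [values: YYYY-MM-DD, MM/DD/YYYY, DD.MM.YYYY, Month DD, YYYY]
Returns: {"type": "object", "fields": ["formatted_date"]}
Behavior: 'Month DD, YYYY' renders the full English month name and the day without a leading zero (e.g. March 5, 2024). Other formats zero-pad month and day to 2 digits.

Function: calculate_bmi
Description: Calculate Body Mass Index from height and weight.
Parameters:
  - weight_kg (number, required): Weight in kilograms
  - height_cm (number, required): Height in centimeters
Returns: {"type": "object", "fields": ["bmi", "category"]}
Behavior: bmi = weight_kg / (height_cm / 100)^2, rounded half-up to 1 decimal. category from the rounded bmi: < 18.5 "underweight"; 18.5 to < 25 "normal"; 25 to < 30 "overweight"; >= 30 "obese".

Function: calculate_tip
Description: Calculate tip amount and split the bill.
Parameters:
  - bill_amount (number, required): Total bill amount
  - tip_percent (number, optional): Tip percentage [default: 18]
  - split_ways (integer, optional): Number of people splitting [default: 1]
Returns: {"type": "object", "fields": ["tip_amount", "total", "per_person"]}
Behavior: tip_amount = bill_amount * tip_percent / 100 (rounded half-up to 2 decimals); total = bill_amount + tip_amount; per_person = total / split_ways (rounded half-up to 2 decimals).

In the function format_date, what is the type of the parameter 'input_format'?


The format_date spec declares:
  - input_format (string, required): Format the input string is written in [values: YYYY-MM-DD, MM/DD/YYYY, DD.MM.YYYY]
Type:
string


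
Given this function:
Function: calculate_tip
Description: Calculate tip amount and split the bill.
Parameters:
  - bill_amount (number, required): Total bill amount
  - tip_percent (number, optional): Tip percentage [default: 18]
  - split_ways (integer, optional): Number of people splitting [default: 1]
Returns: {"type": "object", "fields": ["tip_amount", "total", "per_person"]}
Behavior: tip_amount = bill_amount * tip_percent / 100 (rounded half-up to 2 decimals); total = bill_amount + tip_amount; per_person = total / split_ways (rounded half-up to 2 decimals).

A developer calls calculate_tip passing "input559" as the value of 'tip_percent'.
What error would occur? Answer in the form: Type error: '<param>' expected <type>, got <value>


Spec: 'tip_percent' is declared as number; "input559" is a string.
Type error: 'tip_percent' expected number, got "input559"


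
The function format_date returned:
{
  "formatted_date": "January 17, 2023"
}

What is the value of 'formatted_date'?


January 17, 2023


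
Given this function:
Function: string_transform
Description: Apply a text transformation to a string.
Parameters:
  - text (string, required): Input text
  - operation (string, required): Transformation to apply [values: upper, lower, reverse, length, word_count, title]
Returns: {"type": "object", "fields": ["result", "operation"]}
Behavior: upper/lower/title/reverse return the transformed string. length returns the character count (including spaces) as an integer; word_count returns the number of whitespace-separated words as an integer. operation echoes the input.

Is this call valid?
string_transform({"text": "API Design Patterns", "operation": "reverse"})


Checking all required parameters present and types match... All valid.
Valid
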